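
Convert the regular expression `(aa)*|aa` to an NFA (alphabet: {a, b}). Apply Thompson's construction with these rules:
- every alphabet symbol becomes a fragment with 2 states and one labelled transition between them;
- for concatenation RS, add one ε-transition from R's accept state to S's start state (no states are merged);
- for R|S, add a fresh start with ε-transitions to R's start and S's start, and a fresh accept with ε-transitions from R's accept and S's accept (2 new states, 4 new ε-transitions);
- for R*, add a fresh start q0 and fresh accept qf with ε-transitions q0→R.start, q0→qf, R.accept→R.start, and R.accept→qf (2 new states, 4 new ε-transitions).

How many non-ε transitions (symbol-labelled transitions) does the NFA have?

By structural recursion:
Each of the 4 symbol leaves contributes exactly 1 symbol transition.
  aa — 2 symbol transitions
  (aa)* — 2 symbol transitions
  aa — 2 symbol transitions
  (aa)*|aa — 4 symbol transitions

4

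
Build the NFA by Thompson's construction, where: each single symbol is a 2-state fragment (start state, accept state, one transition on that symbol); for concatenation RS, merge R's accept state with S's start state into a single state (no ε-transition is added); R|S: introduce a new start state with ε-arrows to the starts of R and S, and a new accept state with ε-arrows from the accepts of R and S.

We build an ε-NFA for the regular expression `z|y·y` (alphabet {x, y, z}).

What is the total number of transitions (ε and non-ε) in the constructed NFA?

7

Building bottom-up:
Each of the 3 symbol leaves contributes 1 transition (1 symbol, 0 ε).
  y·y : 2 transitions (2 symbol, 0 ε)
  z|y·y : 7 transitions (3 symbol, 4 ε)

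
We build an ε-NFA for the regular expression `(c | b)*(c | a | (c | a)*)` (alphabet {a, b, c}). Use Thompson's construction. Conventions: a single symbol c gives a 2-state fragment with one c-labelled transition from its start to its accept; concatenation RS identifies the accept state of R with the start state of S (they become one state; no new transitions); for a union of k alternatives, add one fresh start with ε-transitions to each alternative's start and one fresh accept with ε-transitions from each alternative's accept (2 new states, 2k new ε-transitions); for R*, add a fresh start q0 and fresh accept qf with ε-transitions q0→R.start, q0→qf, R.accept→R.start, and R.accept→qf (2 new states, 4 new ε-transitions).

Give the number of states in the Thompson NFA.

21

Recursing over subexpressions:
Each of the 6 symbol leaves contributes a 2-state fragment.
  c | b — 6 states
  (c | b)* — 8 states
  c | a — 6 states
  (c | a)* — 8 states
  c | a | (c | a)* — 14 states
  (c | b)*(c | a | (c | a)*) — 21 states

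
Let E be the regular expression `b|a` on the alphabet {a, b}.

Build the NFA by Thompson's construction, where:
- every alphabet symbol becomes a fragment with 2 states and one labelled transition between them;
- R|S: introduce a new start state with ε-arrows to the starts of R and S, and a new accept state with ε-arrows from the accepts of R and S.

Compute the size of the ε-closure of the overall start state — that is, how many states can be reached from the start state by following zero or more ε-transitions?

Let C(F) = |ε-closure(F.start)| within fragment F, and note whether F accepts ε. Symbol fragments have C = 1 and do not accept ε. Then:
  b|a → new start ε-reaches every alternative's start; none of them accept ε, so the new accept is not reached: |ε-closure| = 1 + 1 + 1 = 3

3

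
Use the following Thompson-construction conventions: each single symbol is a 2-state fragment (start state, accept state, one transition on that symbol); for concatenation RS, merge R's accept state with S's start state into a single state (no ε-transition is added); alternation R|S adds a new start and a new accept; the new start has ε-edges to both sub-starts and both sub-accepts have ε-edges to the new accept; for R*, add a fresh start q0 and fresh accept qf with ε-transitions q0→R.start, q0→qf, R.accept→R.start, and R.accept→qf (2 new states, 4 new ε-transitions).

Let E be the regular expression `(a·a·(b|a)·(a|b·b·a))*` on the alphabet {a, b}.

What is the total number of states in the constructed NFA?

17

Bottom-up over the parse tree:
Each of the 8 symbol leaves contributes a 2-state fragment.
  b|a : 6 states
  b·b·a : 4 states
  a|b·b·a : 8 states
  a·a·(b|a)·(a|b·b·a) : 15 states
  (a·a·(b|a)·(a|b·b·a))* : 17 states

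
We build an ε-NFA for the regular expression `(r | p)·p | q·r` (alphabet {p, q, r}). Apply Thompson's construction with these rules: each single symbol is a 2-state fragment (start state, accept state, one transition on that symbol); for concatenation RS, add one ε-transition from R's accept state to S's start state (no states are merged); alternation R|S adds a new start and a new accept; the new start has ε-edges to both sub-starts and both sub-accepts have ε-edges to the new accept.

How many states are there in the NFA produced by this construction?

14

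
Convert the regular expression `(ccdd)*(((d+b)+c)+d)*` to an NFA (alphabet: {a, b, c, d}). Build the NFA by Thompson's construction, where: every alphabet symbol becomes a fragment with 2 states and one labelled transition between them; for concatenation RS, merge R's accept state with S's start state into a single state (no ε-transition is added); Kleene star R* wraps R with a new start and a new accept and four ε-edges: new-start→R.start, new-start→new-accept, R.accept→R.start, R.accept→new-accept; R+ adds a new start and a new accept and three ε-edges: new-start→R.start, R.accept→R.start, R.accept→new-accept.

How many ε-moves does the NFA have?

Bottom-up over the parse tree:
Each of the 8 symbol leaves contributes 0 ε-transitions.
  ccdd = 0 ε-transitions
  (ccdd)* = 4 ε-transitions
  d+ = 3 ε-transitions
  d+b = 3 ε-transitions
  (d+b)+ = 6 ε-transitions
  (d+b)+c = 6 ε-transitions
  ((d+b)+c)+ = 9 ε-transitions
  ((d+b)+c)+d = 9 ε-transitions
  (((d+b)+c)+d)* = 13 ε-transitions
  (ccdd)*(((d+b)+c)+d)* = 17 ε-transitions

17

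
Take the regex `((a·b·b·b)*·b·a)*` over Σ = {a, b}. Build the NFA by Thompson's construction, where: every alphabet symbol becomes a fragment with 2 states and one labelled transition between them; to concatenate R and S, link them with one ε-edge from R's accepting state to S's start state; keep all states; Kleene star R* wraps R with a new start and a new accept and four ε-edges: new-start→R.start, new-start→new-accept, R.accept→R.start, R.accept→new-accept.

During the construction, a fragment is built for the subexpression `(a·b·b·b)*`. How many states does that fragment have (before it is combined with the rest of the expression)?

10

Fragment for `(a·b·b·b)*`:
Each of the 4 symbol leaves contributes a 2-state fragment.
  a·b·b·b = 8 states
  (a·b·b·b)* = 10 states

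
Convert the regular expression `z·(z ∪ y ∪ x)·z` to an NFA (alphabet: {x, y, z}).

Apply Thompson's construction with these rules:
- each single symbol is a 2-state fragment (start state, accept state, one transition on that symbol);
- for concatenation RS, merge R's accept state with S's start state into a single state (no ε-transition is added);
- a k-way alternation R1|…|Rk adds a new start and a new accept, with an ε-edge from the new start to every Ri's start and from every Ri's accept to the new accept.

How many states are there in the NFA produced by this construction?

Building bottom-up:
Each of the 5 symbol leaves contributes a 2-state fragment.
  z ∪ y ∪ x = 8 states
  z·(z ∪ y ∪ x)·z = 10 states

10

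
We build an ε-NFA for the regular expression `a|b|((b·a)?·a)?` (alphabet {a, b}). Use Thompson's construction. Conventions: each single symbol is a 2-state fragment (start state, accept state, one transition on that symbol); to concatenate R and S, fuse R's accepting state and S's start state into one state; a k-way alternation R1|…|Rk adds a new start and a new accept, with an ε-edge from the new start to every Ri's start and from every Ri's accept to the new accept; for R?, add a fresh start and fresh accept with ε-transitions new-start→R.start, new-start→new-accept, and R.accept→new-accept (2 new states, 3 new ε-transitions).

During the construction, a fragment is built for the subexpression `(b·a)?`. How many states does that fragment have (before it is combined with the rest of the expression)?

Fragment for `(b·a)?`:
Each of the 2 symbol leaves contributes a 2-state fragment.
  b·a : 3 states
  (b·a)? : 5 states

5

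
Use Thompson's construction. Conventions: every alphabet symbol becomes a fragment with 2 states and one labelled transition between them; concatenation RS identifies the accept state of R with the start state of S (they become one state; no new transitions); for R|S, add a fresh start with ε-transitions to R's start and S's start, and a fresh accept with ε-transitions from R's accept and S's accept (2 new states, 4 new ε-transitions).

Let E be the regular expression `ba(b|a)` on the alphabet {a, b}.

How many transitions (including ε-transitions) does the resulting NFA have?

Bottom-up over the parse tree:
Each of the 4 symbol leaves contributes 1 transition (1 symbol, 0 ε).
  b|a → 6 transitions (2 symbol, 4 ε)
  ba(b|a) → 8 transitions (4 symbol, 4 ε)

8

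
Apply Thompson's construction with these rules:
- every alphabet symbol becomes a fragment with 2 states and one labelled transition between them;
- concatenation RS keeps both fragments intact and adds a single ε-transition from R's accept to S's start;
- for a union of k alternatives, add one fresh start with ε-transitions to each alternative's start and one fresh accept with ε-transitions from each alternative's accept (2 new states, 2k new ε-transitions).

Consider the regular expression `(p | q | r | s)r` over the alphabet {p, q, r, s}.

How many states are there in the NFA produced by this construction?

12

Per subexpression:
Each of the 5 symbol leaves contributes a 2-state fragment.
  p | q | r | s — 10 states
  (p | q | r | s)r — 12 states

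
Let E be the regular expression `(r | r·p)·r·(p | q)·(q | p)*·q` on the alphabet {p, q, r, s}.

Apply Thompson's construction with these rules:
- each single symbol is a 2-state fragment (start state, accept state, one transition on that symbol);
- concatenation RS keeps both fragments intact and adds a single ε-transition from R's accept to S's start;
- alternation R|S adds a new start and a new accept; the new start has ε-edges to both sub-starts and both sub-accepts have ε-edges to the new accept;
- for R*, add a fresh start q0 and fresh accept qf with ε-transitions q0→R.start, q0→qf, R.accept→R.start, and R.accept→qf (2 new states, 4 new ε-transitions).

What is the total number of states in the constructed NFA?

26

Per subexpression:
Each of the 9 symbol leaves contributes a 2-state fragment.
  r·p : 4 states
  r | r·p : 8 states
  p | q : 6 states
  q | p : 6 states
  (q | p)* : 8 states
  (r | r·p)·r·(p | q)·(q | p)*·q : 26 states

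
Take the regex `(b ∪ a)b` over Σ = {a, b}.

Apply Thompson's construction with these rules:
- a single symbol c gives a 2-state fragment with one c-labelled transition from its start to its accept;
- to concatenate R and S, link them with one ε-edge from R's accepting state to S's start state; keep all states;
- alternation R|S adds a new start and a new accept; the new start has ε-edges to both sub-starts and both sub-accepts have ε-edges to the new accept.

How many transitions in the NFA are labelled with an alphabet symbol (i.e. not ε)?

3

By structural recursion:
Each of the 3 symbol leaves contributes exactly 1 symbol transition.
  b ∪ a — 2 symbol transitions
  (b ∪ a)b — 3 symbol transitions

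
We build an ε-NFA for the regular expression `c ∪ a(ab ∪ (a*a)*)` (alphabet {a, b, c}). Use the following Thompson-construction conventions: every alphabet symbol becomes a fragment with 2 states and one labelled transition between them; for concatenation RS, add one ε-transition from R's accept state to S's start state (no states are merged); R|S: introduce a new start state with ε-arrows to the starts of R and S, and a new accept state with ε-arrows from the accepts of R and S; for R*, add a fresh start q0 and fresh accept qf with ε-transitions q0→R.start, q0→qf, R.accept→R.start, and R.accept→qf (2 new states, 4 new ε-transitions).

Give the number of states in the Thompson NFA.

Building bottom-up:
Each of the 6 symbol leaves contributes a 2-state fragment.
  ab = 4 states
  a* = 4 states
  a*a = 6 states
  (a*a)* = 8 states
  ab ∪ (a*a)* = 14 states
  a(ab ∪ (a*a)*) = 16 states
  c ∪ a(ab ∪ (a*a)*) = 20 states

20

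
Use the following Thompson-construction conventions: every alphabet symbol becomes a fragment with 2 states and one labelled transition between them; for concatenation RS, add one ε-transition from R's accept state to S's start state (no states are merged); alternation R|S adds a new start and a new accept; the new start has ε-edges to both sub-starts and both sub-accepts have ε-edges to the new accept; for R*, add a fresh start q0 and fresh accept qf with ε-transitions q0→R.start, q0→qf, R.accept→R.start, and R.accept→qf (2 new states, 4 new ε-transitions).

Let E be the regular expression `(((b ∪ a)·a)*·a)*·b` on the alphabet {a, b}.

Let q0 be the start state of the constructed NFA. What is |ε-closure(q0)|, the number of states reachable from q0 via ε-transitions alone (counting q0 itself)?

Work bottom-up. For each fragment F, track |ε-closure(F.start)| and whether F's accept lies in that closure (i.e. whether F accepts ε). A single-symbol fragment has closure size 1 and does not accept ε.
  b ∪ a : |ε-closure| = 1 + 1 + 1 = 3 (the new accept is not ε-reachable since no branch accepts ε)
  (b ∪ a)·a : same as the first factor's closure: |ε-closure| = 3
  ((b ∪ a)·a)* : new start has ε-edges to the inner start and to the new accept, so |ε-closure| = 2 + 3 = 5
  ((b ∪ a)·a)*·a : |ε-closure| = 5 + 1 = 6 (closure spills across the concat boundary because the left factor accepts ε)
  (((b ∪ a)·a)*·a)* : the star's fresh start ε-reaches both the body's start and the fresh accept: |ε-closure| = 2 + 6 = 8
  (((b ∪ a)·a)*·a)*·b : the left operand accepts ε, so the closure extends into the next operand (via the concat ε-link); |ε-closure| = 8 + 1 = 9

9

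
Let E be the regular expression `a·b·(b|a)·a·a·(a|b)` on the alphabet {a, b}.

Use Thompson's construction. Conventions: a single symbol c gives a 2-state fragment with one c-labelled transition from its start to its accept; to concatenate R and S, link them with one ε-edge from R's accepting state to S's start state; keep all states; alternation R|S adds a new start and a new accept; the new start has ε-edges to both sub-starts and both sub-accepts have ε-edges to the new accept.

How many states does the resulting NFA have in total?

20

Recursing over subexpressions:
Each of the 8 symbol leaves contributes a 2-state fragment.
  b|a : 6 states
  a|b : 6 states
  a·b·(b|a)·a·a·(a|b) : 20 states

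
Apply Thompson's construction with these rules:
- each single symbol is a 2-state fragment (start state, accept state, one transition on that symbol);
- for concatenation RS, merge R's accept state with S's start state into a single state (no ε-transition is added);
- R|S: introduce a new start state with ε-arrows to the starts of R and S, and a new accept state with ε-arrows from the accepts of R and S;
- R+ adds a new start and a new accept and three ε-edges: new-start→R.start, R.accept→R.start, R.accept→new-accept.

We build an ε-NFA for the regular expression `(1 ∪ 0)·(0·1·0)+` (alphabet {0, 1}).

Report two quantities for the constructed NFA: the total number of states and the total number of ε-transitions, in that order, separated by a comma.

By structural recursion:
Each of the 5 symbol leaves contributes 2 states and 0 ε-transitions.
  1 ∪ 0 : 6 states, 4 ε-transitions
  0·1·0 : 4 states, 0 ε-transitions
  (0·1·0)+ : 6 states, 3 ε-transitions
  (1 ∪ 0)·(0·1·0)+ : 11 states, 7 ε-transitions

11, 7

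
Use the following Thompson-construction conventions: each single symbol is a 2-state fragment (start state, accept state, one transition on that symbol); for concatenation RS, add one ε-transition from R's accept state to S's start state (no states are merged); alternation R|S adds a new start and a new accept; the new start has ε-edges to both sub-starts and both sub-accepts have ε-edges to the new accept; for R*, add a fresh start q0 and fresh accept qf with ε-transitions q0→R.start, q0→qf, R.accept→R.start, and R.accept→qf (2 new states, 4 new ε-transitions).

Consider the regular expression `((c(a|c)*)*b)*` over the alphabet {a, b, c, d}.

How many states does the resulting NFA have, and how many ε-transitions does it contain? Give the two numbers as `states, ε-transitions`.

By structural recursion:
Each of the 4 symbol leaves contributes 2 states and 0 ε-transitions.
  a|c = 6 states, 4 ε-transitions
  (a|c)* = 8 states, 8 ε-transitions
  c(a|c)* = 10 states, 9 ε-transitions
  (c(a|c)*)* = 12 states, 13 ε-transitions
  (c(a|c)*)*b = 14 states, 14 ε-transitions
  ((c(a|c)*)*b)* = 16 states, 18 ε-transitions

16, 18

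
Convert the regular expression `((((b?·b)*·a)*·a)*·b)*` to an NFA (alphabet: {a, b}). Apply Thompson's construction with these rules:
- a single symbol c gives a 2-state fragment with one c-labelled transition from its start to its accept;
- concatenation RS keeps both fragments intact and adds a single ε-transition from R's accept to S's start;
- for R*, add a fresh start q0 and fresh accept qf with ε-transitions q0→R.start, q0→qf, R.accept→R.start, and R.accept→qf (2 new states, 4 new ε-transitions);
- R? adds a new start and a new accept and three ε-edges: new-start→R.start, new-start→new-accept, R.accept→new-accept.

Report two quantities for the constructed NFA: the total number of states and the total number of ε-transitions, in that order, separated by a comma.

Building bottom-up:
Each of the 5 symbol leaves contributes 2 states and 0 ε-transitions.
  b? : 4 states, 3 ε-transitions
  b?·b : 6 states, 4 ε-transitions
  (b?·b)* : 8 states, 8 ε-transitions
  (b?·b)*·a : 10 states, 9 ε-transitions
  ((b?·b)*·a)* : 12 states, 13 ε-transitions
  ((b?·b)*·a)*·a : 14 states, 14 ε-transitions
  (((b?·b)*·a)*·a)* : 16 states, 18 ε-transitions
  (((b?·b)*·a)*·a)*·b : 18 states, 19 ε-transitions
  ((((b?·b)*·a)*·a)*·b)* : 20 states, 23 ε-transitions

20, 23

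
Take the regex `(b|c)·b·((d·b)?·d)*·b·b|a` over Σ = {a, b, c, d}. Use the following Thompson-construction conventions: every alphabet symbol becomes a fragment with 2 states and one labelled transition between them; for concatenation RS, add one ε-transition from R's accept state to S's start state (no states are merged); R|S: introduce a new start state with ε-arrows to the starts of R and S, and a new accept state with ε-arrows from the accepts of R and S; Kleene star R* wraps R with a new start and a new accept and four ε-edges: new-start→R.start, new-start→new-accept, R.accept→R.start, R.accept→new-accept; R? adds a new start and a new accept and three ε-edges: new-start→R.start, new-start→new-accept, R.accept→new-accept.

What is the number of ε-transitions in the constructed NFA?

21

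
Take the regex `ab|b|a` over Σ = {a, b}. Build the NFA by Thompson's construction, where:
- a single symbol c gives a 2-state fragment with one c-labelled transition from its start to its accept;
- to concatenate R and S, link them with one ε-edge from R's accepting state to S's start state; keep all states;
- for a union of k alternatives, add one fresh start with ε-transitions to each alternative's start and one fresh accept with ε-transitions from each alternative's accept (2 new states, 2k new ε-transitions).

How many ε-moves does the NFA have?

By structural recursion:
Each of the 4 symbol leaves contributes 0 ε-transitions.
  ab → 1 ε-transition
  ab|b|a → 7 ε-transitions

7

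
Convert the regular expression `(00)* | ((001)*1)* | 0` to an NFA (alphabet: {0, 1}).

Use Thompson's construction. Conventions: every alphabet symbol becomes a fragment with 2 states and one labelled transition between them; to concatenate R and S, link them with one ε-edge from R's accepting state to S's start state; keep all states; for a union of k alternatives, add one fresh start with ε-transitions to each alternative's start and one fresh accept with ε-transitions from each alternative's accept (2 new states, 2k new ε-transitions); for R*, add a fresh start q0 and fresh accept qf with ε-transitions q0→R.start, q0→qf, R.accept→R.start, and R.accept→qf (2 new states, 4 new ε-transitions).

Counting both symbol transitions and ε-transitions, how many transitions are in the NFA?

29

Building bottom-up:
Each of the 7 symbol leaves contributes 1 transition (1 symbol, 0 ε).
  00 = 3 transitions (2 symbol, 1 ε)
  (00)* = 7 transitions (2 symbol, 5 ε)
  001 = 5 transitions (3 symbol, 2 ε)
  (001)* = 9 transitions (3 symbol, 6 ε)
  (001)*1 = 11 transitions (4 symbol, 7 ε)
  ((001)*1)* = 15 transitions (4 symbol, 11 ε)
  (00)* | ((001)*1)* | 0 = 29 transitions (7 symbol, 22 ε)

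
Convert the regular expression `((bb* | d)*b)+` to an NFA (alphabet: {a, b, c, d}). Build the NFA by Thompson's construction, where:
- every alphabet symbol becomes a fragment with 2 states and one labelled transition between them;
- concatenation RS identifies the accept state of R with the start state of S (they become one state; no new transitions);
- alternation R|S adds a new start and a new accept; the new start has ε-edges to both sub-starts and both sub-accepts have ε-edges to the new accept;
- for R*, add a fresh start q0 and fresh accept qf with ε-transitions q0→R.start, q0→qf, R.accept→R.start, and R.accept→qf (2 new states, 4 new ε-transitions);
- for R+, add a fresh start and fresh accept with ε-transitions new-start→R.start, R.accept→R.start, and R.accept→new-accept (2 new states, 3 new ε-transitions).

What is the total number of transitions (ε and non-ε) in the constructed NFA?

Per subexpression:
Each of the 4 symbol leaves contributes 1 transition (1 symbol, 0 ε).
  b* — 5 transitions (1 symbol, 4 ε)
  bb* — 6 transitions (2 symbol, 4 ε)
  bb* | d — 11 transitions (3 symbol, 8 ε)
  (bb* | d)* — 15 transitions (3 symbol, 12 ε)
  (bb* | d)*b — 16 transitions (4 symbol, 12 ε)
  ((bb* | d)*b)+ — 19 transitions (4 symbol, 15 ε)

19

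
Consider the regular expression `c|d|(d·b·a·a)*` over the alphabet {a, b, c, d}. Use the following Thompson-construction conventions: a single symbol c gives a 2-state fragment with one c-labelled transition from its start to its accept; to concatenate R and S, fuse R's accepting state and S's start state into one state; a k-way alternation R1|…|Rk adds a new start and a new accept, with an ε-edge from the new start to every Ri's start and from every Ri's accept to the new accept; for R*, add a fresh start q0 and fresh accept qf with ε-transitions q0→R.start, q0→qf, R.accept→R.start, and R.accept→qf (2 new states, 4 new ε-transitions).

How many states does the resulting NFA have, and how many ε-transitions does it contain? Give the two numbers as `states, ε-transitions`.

13, 10

By structural recursion:
Each of the 6 symbol leaves contributes 2 states and 0 ε-transitions.
  d·b·a·a = 5 states, 0 ε-transitions
  (d·b·a·a)* = 7 states, 4 ε-transitions
  c|d|(d·b·a·a)* = 13 states, 10 ε-transitions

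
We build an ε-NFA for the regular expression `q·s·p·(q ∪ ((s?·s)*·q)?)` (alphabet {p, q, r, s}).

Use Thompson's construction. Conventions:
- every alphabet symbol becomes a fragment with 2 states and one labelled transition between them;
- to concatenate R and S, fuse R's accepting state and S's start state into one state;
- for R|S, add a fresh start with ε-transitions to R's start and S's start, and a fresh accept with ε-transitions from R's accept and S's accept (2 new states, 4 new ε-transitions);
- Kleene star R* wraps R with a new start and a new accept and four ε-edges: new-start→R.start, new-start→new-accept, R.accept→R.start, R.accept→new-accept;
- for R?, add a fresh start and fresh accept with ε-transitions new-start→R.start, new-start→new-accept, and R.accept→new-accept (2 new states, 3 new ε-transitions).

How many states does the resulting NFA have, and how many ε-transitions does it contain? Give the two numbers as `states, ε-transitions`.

Building bottom-up:
Each of the 7 symbol leaves contributes 2 states and 0 ε-transitions.
  s? — 4 states, 3 ε-transitions
  s?·s — 5 states, 3 ε-transitions
  (s?·s)* — 7 states, 7 ε-transitions
  (s?·s)*·q — 8 states, 7 ε-transitions
  ((s?·s)*·q)? — 10 states, 10 ε-transitions
  q ∪ ((s?·s)*·q)? — 14 states, 14 ε-transitions
  q·s·p·(q ∪ ((s?·s)*·q)?) — 17 states, 14 ε-transitions

17, 14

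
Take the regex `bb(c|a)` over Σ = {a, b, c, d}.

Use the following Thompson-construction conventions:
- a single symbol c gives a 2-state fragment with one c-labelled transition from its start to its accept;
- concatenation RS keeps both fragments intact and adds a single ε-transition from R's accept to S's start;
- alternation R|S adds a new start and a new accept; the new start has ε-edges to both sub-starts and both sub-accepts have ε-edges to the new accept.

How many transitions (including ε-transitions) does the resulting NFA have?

Bottom-up over the parse tree:
Each of the 4 symbol leaves contributes 1 transition (1 symbol, 0 ε).
  c|a = 6 transitions (2 symbol, 4 ε)
  bb(c|a) = 10 transitions (4 symbol, 6 ε)

10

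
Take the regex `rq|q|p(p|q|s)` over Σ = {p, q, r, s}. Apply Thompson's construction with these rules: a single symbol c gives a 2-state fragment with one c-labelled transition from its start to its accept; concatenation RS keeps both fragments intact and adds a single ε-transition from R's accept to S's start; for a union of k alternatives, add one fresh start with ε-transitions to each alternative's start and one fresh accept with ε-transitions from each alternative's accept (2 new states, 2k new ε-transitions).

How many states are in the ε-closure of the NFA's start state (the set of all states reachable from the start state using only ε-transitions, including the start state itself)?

Compute the ε-closure size of each fragment's start state recursively; a symbol fragment's start has no outgoing ε-edge, so its closure is just itself (size 1).
  rq : |ε-closure| equals the left operand's closure size = 1 (its accept is not ε-reachable, so the closure stops there)
  p|q|s : |ε-closure| = 1 + 1 + 1 + 1 = 4 (the new accept is not ε-reachable since no branch accepts ε)
  p(p|q|s) : |ε-closure| equals the left operand's closure size = 1 (its accept is not ε-reachable, so the closure stops there)
  rq|q|p(p|q|s) : |ε-closure| = 1 + 1 + 1 + 1 = 4 (the new accept is not ε-reachable since no branch accepts ε)

4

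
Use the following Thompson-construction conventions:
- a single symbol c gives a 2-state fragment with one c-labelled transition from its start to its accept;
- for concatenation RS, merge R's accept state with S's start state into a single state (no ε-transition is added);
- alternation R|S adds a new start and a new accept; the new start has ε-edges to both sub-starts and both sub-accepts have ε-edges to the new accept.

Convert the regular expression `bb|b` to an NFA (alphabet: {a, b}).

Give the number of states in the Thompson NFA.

Building bottom-up:
Each of the 3 symbol leaves contributes a 2-state fragment.
  bb — 3 states
  bb|b — 7 states

7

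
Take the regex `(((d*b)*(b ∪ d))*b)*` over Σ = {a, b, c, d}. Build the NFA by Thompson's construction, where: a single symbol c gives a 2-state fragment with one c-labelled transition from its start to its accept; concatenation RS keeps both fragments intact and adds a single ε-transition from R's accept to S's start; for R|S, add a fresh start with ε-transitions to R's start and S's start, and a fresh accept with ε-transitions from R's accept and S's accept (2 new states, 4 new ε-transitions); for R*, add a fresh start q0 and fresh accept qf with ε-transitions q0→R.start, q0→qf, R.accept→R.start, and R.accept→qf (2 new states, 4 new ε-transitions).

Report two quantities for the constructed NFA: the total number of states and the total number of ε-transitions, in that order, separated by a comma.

20, 23

By structural recursion:
Each of the 5 symbol leaves contributes 2 states and 0 ε-transitions.
  d* : 4 states, 4 ε-transitions
  d*b : 6 states, 5 ε-transitions
  (d*b)* : 8 states, 9 ε-transitions
  b ∪ d : 6 states, 4 ε-transitions
  (d*b)*(b ∪ d) : 14 states, 14 ε-transitions
  ((d*b)*(b ∪ d))* : 16 states, 18 ε-transitions
  ((d*b)*(b ∪ d))*b : 18 states, 19 ε-transitions
  (((d*b)*(b ∪ d))*b)* : 20 states, 23 ε-transitions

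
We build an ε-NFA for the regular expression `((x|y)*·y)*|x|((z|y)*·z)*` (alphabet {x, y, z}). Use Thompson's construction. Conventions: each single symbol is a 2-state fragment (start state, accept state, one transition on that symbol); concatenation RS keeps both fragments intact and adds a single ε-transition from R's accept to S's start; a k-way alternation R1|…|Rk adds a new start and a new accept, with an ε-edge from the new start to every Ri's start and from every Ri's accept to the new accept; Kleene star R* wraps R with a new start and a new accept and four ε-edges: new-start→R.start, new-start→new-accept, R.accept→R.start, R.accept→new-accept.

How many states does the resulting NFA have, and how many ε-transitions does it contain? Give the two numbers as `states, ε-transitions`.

28, 32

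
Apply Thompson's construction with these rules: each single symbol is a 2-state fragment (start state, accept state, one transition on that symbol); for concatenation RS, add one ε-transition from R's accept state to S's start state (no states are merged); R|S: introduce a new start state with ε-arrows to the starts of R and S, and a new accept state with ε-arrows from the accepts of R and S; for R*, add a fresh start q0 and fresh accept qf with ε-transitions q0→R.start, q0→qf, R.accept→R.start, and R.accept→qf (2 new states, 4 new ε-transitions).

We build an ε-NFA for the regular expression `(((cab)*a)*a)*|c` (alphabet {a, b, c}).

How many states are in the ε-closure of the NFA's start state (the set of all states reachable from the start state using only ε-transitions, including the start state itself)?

12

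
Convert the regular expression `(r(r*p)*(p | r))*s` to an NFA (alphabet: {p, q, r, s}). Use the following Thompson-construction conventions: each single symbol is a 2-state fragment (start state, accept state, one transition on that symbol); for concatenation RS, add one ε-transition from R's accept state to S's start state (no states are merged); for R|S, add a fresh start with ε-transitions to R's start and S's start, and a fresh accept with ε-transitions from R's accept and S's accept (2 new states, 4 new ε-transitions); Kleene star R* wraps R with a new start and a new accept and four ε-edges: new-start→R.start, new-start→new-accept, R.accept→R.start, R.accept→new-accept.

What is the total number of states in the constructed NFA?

20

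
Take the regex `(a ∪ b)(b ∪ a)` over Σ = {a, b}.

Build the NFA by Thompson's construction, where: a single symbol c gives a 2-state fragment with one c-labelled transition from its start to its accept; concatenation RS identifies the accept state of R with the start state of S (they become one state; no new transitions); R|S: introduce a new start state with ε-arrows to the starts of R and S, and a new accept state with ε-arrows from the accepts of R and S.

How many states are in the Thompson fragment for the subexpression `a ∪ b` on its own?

6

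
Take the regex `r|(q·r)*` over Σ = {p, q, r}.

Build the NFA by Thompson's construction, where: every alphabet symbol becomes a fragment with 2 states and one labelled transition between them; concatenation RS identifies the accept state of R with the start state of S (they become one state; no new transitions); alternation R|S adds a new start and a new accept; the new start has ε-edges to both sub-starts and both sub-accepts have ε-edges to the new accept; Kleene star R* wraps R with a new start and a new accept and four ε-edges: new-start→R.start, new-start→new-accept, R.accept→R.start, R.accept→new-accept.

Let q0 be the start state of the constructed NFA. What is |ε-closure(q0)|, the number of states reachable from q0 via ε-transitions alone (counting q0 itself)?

6

Compute the ε-closure size of each fragment's start state recursively; a symbol fragment's start has no outgoing ε-edge, so its closure is just itself (size 1).
  q·r : same as the first factor's closure: |ε-closure| = 1
  (q·r)* : new start has ε-edges to the inner start and to the new accept, so |ε-closure| = 2 + 1 = 3
  r|(q·r)* : |ε-closure| = 1 (new start) + (1 + 3) + 1 (new accept, since some branch ε-reaches its own accept) = 6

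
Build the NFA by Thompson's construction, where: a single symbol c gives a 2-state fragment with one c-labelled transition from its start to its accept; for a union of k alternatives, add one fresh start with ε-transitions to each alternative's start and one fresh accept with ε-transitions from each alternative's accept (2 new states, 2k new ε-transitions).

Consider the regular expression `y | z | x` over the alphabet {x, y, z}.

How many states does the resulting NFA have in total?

8

Bottom-up over the parse tree:
Each of the 3 symbol leaves contributes a 2-state fragment.
  y | z | x → 8 states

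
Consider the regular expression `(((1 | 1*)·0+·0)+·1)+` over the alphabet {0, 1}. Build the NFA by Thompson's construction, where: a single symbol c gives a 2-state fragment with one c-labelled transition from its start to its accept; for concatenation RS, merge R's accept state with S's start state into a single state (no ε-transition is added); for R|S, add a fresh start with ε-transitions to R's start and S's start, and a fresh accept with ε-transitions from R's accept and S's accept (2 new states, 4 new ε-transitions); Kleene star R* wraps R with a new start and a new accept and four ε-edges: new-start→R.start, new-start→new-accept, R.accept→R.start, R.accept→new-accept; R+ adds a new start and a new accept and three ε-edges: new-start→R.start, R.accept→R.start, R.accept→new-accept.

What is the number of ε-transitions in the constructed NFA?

17

Bottom-up over the parse tree:
Each of the 5 symbol leaves contributes 0 ε-transitions.
  1* — 4 ε-transitions
  1 | 1* — 8 ε-transitions
  0+ — 3 ε-transitions
  (1 | 1*)·0+·0 — 11 ε-transitions
  ((1 | 1*)·0+·0)+ — 14 ε-transitions
  ((1 | 1*)·0+·0)+·1 — 14 ε-transitions
  (((1 | 1*)·0+·0)+·1)+ — 17 ε-transitions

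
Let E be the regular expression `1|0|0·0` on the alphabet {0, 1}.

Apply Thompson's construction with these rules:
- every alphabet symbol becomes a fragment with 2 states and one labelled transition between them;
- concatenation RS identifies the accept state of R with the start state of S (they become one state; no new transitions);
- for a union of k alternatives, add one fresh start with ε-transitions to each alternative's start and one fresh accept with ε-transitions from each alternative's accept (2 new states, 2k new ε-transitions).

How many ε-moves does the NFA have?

6

By structural recursion:
Each of the 4 symbol leaves contributes 0 ε-transitions.
  0·0 → 0 ε-transitions
  1|0|0·0 → 6 ε-transitions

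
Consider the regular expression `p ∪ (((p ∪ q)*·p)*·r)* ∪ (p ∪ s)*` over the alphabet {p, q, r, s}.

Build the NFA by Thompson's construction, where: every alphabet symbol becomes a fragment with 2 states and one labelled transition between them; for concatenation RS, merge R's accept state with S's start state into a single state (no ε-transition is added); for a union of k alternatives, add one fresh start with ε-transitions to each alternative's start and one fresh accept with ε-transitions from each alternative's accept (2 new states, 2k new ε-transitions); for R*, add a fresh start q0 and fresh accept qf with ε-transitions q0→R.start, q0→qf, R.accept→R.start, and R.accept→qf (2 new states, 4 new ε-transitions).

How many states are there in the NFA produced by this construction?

Building bottom-up:
Each of the 7 symbol leaves contributes a 2-state fragment.
  p ∪ q — 6 states
  (p ∪ q)* — 8 states
  (p ∪ q)*·p — 9 states
  ((p ∪ q)*·p)* — 11 states
  ((p ∪ q)*·p)*·r — 12 states
  (((p ∪ q)*·p)*·r)* — 14 states
  p ∪ s — 6 states
  (p ∪ s)* — 8 states
  p ∪ (((p ∪ q)*·p)*·r)* ∪ (p ∪ s)* — 26 states

26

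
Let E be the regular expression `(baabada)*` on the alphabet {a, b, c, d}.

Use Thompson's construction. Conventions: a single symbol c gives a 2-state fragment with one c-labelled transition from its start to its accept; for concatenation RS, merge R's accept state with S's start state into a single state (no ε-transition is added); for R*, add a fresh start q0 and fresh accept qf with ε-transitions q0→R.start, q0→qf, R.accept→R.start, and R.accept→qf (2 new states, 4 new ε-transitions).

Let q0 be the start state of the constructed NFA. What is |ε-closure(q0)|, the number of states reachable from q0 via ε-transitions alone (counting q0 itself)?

Compute the ε-closure size of each fragment's start state recursively; a symbol fragment's start has no outgoing ε-edge, so its closure is just itself (size 1).
  baabada — same as the first factor's closure: C = 1
  (baabada)* — C = 1 (new start) + 1 (body) + 1 (new accept) = 3

3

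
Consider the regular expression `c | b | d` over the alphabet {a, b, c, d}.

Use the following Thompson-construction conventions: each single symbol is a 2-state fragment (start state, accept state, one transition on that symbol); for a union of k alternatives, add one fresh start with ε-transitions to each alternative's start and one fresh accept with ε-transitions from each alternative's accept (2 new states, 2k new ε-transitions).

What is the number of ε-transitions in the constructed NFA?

6

By structural recursion:
Each of the 3 symbol leaves contributes 0 ε-transitions.
  c | b | d = 6 ε-transitions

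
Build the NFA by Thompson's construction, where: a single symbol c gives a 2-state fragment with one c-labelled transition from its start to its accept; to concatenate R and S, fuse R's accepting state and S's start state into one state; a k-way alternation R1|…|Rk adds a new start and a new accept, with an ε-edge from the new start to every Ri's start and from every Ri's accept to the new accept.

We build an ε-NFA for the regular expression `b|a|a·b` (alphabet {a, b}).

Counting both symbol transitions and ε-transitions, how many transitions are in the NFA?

Per subexpression:
Each of the 4 symbol leaves contributes 1 transition (1 symbol, 0 ε).
  a·b : 2 transitions (2 symbol, 0 ε)
  b|a|a·b : 10 transitions (4 symbol, 6 ε)

10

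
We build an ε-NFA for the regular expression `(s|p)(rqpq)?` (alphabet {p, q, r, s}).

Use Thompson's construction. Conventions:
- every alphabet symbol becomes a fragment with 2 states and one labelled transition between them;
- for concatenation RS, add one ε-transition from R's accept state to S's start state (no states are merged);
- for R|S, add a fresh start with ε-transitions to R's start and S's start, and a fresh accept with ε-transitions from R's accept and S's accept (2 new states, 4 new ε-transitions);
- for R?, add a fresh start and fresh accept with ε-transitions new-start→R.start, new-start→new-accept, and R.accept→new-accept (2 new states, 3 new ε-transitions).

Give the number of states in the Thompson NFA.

Recursing over subexpressions:
Each of the 6 symbol leaves contributes a 2-state fragment.
  s|p → 6 states
  rqpq → 8 states
  (rqpq)? → 10 states
  (s|p)(rqpq)? → 16 states

16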